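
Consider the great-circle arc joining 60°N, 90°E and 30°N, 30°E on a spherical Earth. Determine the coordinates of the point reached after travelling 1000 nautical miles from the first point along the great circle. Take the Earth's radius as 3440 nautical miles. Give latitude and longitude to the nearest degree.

≈ 54°N, 61°E

The haversine formula gives a central angle δ ≈ 0.864 rad (49.5°) between the endpoints. The total great-circle distance is δ·R ≈ 0.864 × 3440 ≈ 2972 nmi, so the target fraction is f = 1000/2972 ≈ 0.337.
Interpolate at f ≈ 0.337 with slerp weights a = sin((1−f)δ)/sin δ ≈ 0.713, b = sin(fδ)/sin δ ≈ 0.377.
p = a·p₁ + b·p₂ ≈ (0.283, 0.520, 0.806); φ = arcsin(p_z) ≈ 53.72°, λ = atan2(p_y, p_x) ≈ 61.46°.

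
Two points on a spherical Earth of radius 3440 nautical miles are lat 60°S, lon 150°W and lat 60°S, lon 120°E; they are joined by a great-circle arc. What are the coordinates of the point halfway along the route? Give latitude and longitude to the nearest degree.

≈ lat 68°S, lon 165°E

Convert each endpoint to a unit vector on the sphere (x = cos φ cos λ, y = cos φ sin λ, z = sin φ).
The central angle between the endpoints is δ = arccos(p₁·p₂) ≈ 0.723 rad (41.4°).
Interpolate at f = 1/2 with slerp weights a = sin((1−f)δ)/sin δ ≈ 0.535, b = sin(fδ)/sin δ ≈ 0.535.
p = a·p₁ + b·p₂ ≈ (-0.365, 0.098, -0.926); φ = arcsin(p_z) ≈ -67.79°, λ = atan2(p_y, p_x) ≈ 165.00°.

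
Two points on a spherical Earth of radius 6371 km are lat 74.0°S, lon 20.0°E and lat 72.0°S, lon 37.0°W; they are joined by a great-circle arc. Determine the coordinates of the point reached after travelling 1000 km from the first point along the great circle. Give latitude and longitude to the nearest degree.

≈ lat 75°S, lon 14°W

Write both endpoints as unit vectors p₁, p₂ with components (cos φ cos λ, cos φ sin λ, sin φ).
The central angle between the endpoints is δ = arccos(p₁·p₂) ≈ 0.282 rad (16.1°). The total great-circle distance is δ·R ≈ 0.282 × 6371 ≈ 1794 km, so the target fraction is f = 1000/1794 ≈ 0.557.
Interpolate at f ≈ 0.557 with slerp weights a = sin((1−f)δ)/sin δ ≈ 0.447, b = sin(fδ)/sin δ ≈ 0.562.
p = a·p₁ + b·p₂ ≈ (0.255, -0.062, -0.965); φ = arcsin(p_z) ≈ -74.80°, λ = atan2(p_y, p_x) ≈ -13.77°.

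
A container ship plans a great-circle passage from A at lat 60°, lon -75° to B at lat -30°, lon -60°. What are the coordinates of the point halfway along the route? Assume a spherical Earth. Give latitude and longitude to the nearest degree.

Convert each endpoint to a unit vector on the sphere (x = cos φ cos λ, y = cos φ sin λ, z = sin φ).
The central angle between the endpoints is δ = arccos(p₁·p₂) ≈ 1.586 rad (90.8°).
Interpolate at f = 1/2 with slerp weights a = sin((1−f)δ)/sin δ ≈ 0.712, b = sin(fδ)/sin δ ≈ 0.712.
p = a·p₁ + b·p₂ ≈ (0.401, -0.878, 0.261); φ = arcsin(p_z) ≈ 15.11°, λ = atan2(p_y, p_x) ≈ -65.48°.

≈ lat 15°, lon -65°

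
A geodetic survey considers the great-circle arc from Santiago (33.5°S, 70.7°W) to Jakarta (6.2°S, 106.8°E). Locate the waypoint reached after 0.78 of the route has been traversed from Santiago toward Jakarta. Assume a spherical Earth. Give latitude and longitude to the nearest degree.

From cos δ = sin φ₁ sin φ₂ + cos φ₁ cos φ₂ cos Δλ, the central angle is δ ≈ 2.447 rad (140.2°).
Interpolate at f = 0.78 with slerp weights a = sin((1−f)δ)/sin δ ≈ 0.802, b = sin(fδ)/sin δ ≈ 1.475.
p = a·p₁ + b·p₂ ≈ (-0.203, 0.773, -0.602); φ = arcsin(p_z) ≈ -36.99°, λ = atan2(p_y, p_x) ≈ 104.71°.

≈ 37°S, 105°E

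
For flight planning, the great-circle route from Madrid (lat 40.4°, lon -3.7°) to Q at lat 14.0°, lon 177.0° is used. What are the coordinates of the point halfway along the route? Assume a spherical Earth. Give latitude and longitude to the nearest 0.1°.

≈ lat 76.8°, lon 179.6°

Write both endpoints as unit vectors p₁, p₂ with components (cos φ cos λ, cos φ sin λ, sin φ).
The central angle between the endpoints is δ = arccos(p₁·p₂) ≈ 2.192 rad (125.6°).
Interpolate at f = 1/2 with slerp weights a = sin((1−f)δ)/sin δ ≈ 1.094, b = sin(fδ)/sin δ ≈ 1.094.
p = a·p₁ + b·p₂ ≈ (-0.229, 0.002, 0.974); φ = arcsin(p_z) ≈ 76.78°, λ = atan2(p_y, p_x) ≈ 179.55°.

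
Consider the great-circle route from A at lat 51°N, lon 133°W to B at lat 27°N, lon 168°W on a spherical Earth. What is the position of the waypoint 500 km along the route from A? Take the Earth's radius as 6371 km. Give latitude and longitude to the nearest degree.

≈ lat 49°N, lon 139°W

Convert each endpoint to a unit vector on the sphere (x = cos φ cos λ, y = cos φ sin λ, z = sin φ).
The central angle between the endpoints is δ = arccos(p₁·p₂) ≈ 0.623 rad (35.7°). The total great-circle distance is δ·R ≈ 0.623 × 6371 ≈ 3969 km, so the target fraction is f = 500/3969 ≈ 0.126.
Interpolate at f ≈ 0.126 with slerp weights a = sin((1−f)δ)/sin δ ≈ 0.888, b = sin(fδ)/sin δ ≈ 0.134.
p = a·p₁ + b·p₂ ≈ (-0.498, -0.434, 0.751); φ = arcsin(p_z) ≈ 48.67°, λ = atan2(p_y, p_x) ≈ -138.97°.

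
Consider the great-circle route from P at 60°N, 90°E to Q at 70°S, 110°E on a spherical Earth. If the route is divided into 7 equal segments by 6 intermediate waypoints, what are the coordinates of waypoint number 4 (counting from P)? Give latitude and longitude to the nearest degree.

Convert each endpoint to a unit vector on the sphere (x = cos φ cos λ, y = cos φ sin λ, z = sin φ).
The central angle between the endpoints is δ = arccos(p₁·p₂) ≈ 2.282 rad (130.8°).
Interpolate at f = 4/7 with slerp weights a = sin((1−f)δ)/sin δ ≈ 1.095, b = sin(fδ)/sin δ ≈ 1.274.
p = a·p₁ + b·p₂ ≈ (-0.149, 0.957, -0.248); φ = arcsin(p_z) ≈ -14.39°, λ = atan2(p_y, p_x) ≈ 98.85°.

≈ 14°S, 99°E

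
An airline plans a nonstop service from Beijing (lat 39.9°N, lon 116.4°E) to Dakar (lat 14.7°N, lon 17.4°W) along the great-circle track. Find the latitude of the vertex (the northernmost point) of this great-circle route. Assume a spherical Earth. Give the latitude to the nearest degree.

≈ 55°N

The great circle lies in the plane with unit normal n̂ = (p₁ × p₂)/|p₁ × p₂|.
Here n̂_z ≈ -0.572; the vertex latitude is φ_max = arccos|n̂_z| ≈ 55.1°.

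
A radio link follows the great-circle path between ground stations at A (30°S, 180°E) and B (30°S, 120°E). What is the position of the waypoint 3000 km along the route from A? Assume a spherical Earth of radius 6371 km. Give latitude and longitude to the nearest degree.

Write both endpoints as unit vectors p₁, p₂ with components (cos φ cos λ, cos φ sin λ, sin φ).
The central angle between the endpoints is δ = arccos(p₁·p₂) ≈ 0.896 rad (51.3°). The total great-circle distance is δ·R ≈ 0.896 × 6371 ≈ 5706 km, so the target fraction is f = 3000/5706 ≈ 0.526.
Interpolate at f ≈ 0.526 with slerp weights a = sin((1−f)δ)/sin δ ≈ 0.528, b = sin(fδ)/sin δ ≈ 0.581.
p = a·p₁ + b·p₂ ≈ (-0.709, 0.436, -0.555); φ = arcsin(p_z) ≈ -33.68°, λ = atan2(p_y, p_x) ≈ 148.41°.

≈ (34°S, 148°E)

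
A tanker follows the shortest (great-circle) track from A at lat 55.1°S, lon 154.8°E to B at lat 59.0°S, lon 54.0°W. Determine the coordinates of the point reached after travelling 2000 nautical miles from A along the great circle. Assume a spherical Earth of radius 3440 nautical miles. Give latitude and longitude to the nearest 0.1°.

≈ lat 80.9°S, lon 131.8°W

Write both endpoints as unit vectors p₁, p₂ with components (cos φ cos λ, cos φ sin λ, sin φ).
The central angle between the endpoints is δ = arccos(p₁·p₂) ≈ 1.110 rad (63.6°). The total great-circle distance is δ·R ≈ 1.110 × 3440 ≈ 3818 nmi, so the target fraction is f = 2000/3818 ≈ 0.524.
Interpolate at f ≈ 0.524 with slerp weights a = sin((1−f)δ)/sin δ ≈ 0.563, b = sin(fδ)/sin δ ≈ 0.613.
p = a·p₁ + b·p₂ ≈ (-0.106, -0.118, -0.987); φ = arcsin(p_z) ≈ -80.87°, λ = atan2(p_y, p_x) ≈ -131.80°.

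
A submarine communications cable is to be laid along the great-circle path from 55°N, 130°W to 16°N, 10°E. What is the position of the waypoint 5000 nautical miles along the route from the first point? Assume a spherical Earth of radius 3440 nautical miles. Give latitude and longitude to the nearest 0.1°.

The haversine formula gives a central angle δ ≈ 1.769 rad (101.3°) between the endpoints. The total great-circle distance is δ·R ≈ 1.769 × 3440 ≈ 6084 nmi, so the target fraction is f = 5000/6084 ≈ 0.822.
Interpolate at f ≈ 0.822 with slerp weights a = sin((1−f)δ)/sin δ ≈ 0.316, b = sin(fδ)/sin δ ≈ 1.013.
p = a·p₁ + b·p₂ ≈ (0.842, 0.030, 0.538); φ = arcsin(p_z) ≈ 32.56°, λ = atan2(p_y, p_x) ≈ 2.05°.

≈ 32.6°N, 2.1°E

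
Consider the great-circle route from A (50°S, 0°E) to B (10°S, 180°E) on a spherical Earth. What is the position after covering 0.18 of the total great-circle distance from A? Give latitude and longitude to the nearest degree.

≈ (72°S, 0°E)

From cos δ = sin φ₁ sin φ₂ + cos φ₁ cos φ₂ cos Δλ, the central angle is δ ≈ 2.094 rad (120.0°).
Interpolate at f = 0.18 with slerp weights a = sin((1−f)δ)/sin δ ≈ 1.142, b = sin(fδ)/sin δ ≈ 0.425.
p = a·p₁ + b·p₂ ≈ (0.316, -0.000, -0.949); φ = arcsin(p_z) ≈ -71.60°, λ = atan2(p_y, p_x) ≈ -0.00°.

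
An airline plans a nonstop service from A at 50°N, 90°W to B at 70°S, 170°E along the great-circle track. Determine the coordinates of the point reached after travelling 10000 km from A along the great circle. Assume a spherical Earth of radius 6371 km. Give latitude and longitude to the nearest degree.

Write both endpoints as unit vectors p₁, p₂ with components (cos φ cos λ, cos φ sin λ, sin φ).
The central angle between the endpoints is δ = arccos(p₁·p₂) ≈ 2.431 rad (139.3°). The total great-circle distance is δ·R ≈ 2.431 × 6371 ≈ 15488 km, so the target fraction is f = 10000/15488 ≈ 0.646.
Interpolate at f ≈ 0.646 with slerp weights a = sin((1−f)δ)/sin δ ≈ 1.163, b = sin(fδ)/sin δ ≈ 1.533.
p = a·p₁ + b·p₂ ≈ (-0.516, -0.657, -0.550); φ = arcsin(p_z) ≈ -33.34°, λ = atan2(p_y, p_x) ≈ -128.18°.

≈ 33°S, 128°W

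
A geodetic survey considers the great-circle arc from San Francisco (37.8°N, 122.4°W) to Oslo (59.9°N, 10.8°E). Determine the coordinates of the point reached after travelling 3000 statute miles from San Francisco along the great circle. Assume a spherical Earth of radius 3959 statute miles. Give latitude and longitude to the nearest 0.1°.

≈ (71.4°N, 67.7°W)

Write both endpoints as unit vectors p₁, p₂ with components (cos φ cos λ, cos φ sin λ, sin φ).
The central angle between the endpoints is δ = arccos(p₁·p₂) ≈ 1.309 rad (75.0°). The total great-circle distance is δ·R ≈ 1.309 × 3959 ≈ 5182 mi, so the target fraction is f = 3000/5182 ≈ 0.579.
Interpolate at f ≈ 0.579 with slerp weights a = sin((1−f)δ)/sin δ ≈ 0.542, b = sin(fδ)/sin δ ≈ 0.712.
p = a·p₁ + b·p₂ ≈ (0.121, -0.295, 0.948); φ = arcsin(p_z) ≈ 71.42°, λ = atan2(p_y, p_x) ≈ -67.68°.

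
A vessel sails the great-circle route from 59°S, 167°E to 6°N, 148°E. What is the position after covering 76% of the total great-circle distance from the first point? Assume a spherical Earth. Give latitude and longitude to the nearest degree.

≈ 10°S, 151°E

The haversine formula gives a central angle δ ≈ 1.165 rad (66.8°) between the endpoints.
Interpolate at f = 0.76 with slerp weights a = sin((1−f)δ)/sin δ ≈ 0.300, b = sin(fδ)/sin δ ≈ 0.843.
p = a·p₁ + b·p₂ ≈ (-0.861, 0.479, -0.169); φ = arcsin(p_z) ≈ -9.75°, λ = atan2(p_y, p_x) ≈ 150.93°.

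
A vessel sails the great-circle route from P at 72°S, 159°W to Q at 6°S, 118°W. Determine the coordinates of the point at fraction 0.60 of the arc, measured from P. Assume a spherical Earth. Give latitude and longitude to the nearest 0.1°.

≈ 33.5°S, 125.0°W

Convert each endpoint to a unit vector on the sphere (x = cos φ cos λ, y = cos φ sin λ, z = sin φ).
The central angle between the endpoints is δ = arccos(p₁·p₂) ≈ 1.233 rad (70.6°).
Interpolate at f = 0.60 with slerp weights a = sin((1−f)δ)/sin δ ≈ 0.502, b = sin(fδ)/sin δ ≈ 0.715.
p = a·p₁ + b·p₂ ≈ (-0.478, -0.683, -0.552); φ = arcsin(p_z) ≈ -33.50°, λ = atan2(p_y, p_x) ≈ -125.01°.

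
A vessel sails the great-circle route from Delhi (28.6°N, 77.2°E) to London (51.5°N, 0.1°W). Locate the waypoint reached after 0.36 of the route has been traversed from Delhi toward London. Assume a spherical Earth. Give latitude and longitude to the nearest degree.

The haversine formula gives a central angle δ ≈ 1.053 rad (60.3°) between the endpoints.
Interpolate at f = 0.36 with slerp weights a = sin((1−f)δ)/sin δ ≈ 0.718, b = sin(fδ)/sin δ ≈ 0.426.
p = a·p₁ + b·p₂ ≈ (0.405, 0.614, 0.677); φ = arcsin(p_z) ≈ 42.62°, λ = atan2(p_y, p_x) ≈ 56.62°.

≈ 43°N, 57°E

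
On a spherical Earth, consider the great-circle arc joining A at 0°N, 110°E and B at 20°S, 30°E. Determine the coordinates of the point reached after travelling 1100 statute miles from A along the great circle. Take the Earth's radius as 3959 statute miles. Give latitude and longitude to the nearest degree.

≈ 5°S, 95°E

Convert each endpoint to a unit vector on the sphere (x = cos φ cos λ, y = cos φ sin λ, z = sin φ).
The central angle between the endpoints is δ = arccos(p₁·p₂) ≈ 1.407 rad (80.6°). The total great-circle distance is δ·R ≈ 1.407 × 3959 ≈ 5570 mi, so the target fraction is f = 1100/5570 ≈ 0.197.
Interpolate at f ≈ 0.197 with slerp weights a = sin((1−f)δ)/sin δ ≈ 0.916, b = sin(fδ)/sin δ ≈ 0.278.
p = a·p₁ + b·p₂ ≈ (-0.087, 0.992, -0.095); φ = arcsin(p_z) ≈ -5.46°, λ = atan2(p_y, p_x) ≈ 95.02°.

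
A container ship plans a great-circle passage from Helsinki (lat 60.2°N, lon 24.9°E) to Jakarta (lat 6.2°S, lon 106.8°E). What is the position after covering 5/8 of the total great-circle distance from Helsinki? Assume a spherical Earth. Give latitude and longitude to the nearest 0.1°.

The haversine formula gives a central angle δ ≈ 1.595 rad (91.4°) between the endpoints.
Interpolate at f = 5/8 with slerp weights a = sin((1−f)δ)/sin δ ≈ 0.563, b = sin(fδ)/sin δ ≈ 0.840.
p = a·p₁ + b·p₂ ≈ (0.013, 0.917, 0.398); φ = arcsin(p_z) ≈ 23.46°, λ = atan2(p_y, p_x) ≈ 89.22°.

≈ lat 23.5°N, lon 89.2°E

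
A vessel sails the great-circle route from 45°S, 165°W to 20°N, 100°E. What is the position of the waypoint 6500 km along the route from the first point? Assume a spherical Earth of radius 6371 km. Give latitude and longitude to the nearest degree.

Write both endpoints as unit vectors p₁, p₂ with components (cos φ cos λ, cos φ sin λ, sin φ).
The central angle between the endpoints is δ = arccos(p₁·p₂) ≈ 1.875 rad (107.4°). The total great-circle distance is δ·R ≈ 1.875 × 6371 ≈ 11947 km, so the target fraction is f = 6500/11947 ≈ 0.544.
Interpolate at f ≈ 0.544 with slerp weights a = sin((1−f)δ)/sin δ ≈ 0.791, b = sin(fδ)/sin δ ≈ 0.893.
p = a·p₁ + b·p₂ ≈ (-0.686, 0.682, -0.254); φ = arcsin(p_z) ≈ -14.70°, λ = atan2(p_y, p_x) ≈ 135.17°.

≈ 15°S, 135°E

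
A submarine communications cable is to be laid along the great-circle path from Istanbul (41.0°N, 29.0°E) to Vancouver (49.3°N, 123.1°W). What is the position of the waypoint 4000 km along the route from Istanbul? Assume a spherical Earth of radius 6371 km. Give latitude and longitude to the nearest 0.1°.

Write both endpoints as unit vectors p₁, p₂ with components (cos φ cos λ, cos φ sin λ, sin φ).
The central angle between the endpoints is δ = arccos(p₁·p₂) ≈ 1.508 rad (86.4°). The total great-circle distance is δ·R ≈ 1.508 × 6371 ≈ 9609 km, so the target fraction is f = 4000/9609 ≈ 0.416.
Interpolate at f ≈ 0.416 with slerp weights a = sin((1−f)δ)/sin δ ≈ 0.773, b = sin(fδ)/sin δ ≈ 0.589.
p = a·p₁ + b·p₂ ≈ (0.300, -0.039, 0.953); φ = arcsin(p_z) ≈ 72.37°, λ = atan2(p_y, p_x) ≈ -7.37°.

≈ 72.4°N, 7.4°W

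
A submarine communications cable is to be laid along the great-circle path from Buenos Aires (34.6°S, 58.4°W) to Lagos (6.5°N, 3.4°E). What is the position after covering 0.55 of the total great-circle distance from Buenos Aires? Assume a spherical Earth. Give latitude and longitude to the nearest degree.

≈ (14°S, 21°W)

From cos δ = sin φ₁ sin φ₂ + cos φ₁ cos φ₂ cos Δλ, the central angle is δ ≈ 1.243 rad (71.2°).
Interpolate at f = 0.55 with slerp weights a = sin((1−f)δ)/sin δ ≈ 0.560, b = sin(fδ)/sin δ ≈ 0.667.
p = a·p₁ + b·p₂ ≈ (0.903, -0.354, -0.243); φ = arcsin(p_z) ≈ -14.05°, λ = atan2(p_y, p_x) ≈ -21.38°.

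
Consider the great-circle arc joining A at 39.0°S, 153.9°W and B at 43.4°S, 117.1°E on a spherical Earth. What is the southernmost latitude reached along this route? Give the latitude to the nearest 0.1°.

≈ 51.0°S

The great circle lies in the plane with unit normal n̂ = (p₁ × p₂)/|p₁ × p₂|.
Here n̂_z ≈ -0.629; the vertex latitude is φ_max = arccos|n̂_z| ≈ 51.0°.
Check via Clairaut: cos φ_max = |cos φ₁| · sin C = cos(39.0°)·sin(125.9°) ≈ 0.629, again giving ≈ 51.0°.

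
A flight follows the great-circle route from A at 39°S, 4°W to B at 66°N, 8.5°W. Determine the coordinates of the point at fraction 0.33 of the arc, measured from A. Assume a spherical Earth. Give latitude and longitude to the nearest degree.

≈ 4°S, 5°W

Write both endpoints as unit vectors p₁, p₂ with components (cos φ cos λ, cos φ sin λ, sin φ).
The central angle between the endpoints is δ = arccos(p₁·p₂) ≈ 1.834 rad (105.1°).
Interpolate at f = 0.33 with slerp weights a = sin((1−f)δ)/sin δ ≈ 0.975, b = sin(fδ)/sin δ ≈ 0.589.
p = a·p₁ + b·p₂ ≈ (0.993, -0.088, -0.076); φ = arcsin(p_z) ≈ -4.34°, λ = atan2(p_y, p_x) ≈ -5.08°.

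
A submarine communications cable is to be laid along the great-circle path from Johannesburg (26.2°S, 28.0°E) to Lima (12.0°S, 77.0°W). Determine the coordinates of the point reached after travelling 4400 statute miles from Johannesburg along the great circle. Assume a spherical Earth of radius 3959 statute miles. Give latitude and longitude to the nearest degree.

≈ 26°S, 44°W

Convert each endpoint to a unit vector on the sphere (x = cos φ cos λ, y = cos φ sin λ, z = sin φ).
The central angle between the endpoints is δ = arccos(p₁·p₂) ≈ 1.707 rad (97.8°). The total great-circle distance is δ·R ≈ 1.707 × 3959 ≈ 6756 mi, so the target fraction is f = 4400/6756 ≈ 0.651.
Interpolate at f ≈ 0.651 with slerp weights a = sin((1−f)δ)/sin δ ≈ 0.566, b = sin(fδ)/sin δ ≈ 0.905.
p = a·p₁ + b·p₂ ≈ (0.647, -0.624, -0.438); φ = arcsin(p_z) ≈ -25.97°, λ = atan2(p_y, p_x) ≈ -43.94°.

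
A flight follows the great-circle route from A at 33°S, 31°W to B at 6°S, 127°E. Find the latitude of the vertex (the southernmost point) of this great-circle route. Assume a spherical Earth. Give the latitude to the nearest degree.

The great circle lies in the plane with unit normal n̂ = (p₁ × p₂)/|p₁ × p₂|.
Here n̂_z ≈ +0.448; the vertex latitude is φ_max = arccos|n̂_z| ≈ 63.4°.

≈ 63°S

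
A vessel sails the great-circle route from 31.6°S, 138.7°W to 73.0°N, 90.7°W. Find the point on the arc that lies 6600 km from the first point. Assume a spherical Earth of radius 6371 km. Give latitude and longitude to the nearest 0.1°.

≈ 26.5°N, 125.9°W

Write both endpoints as unit vectors p₁, p₂ with components (cos φ cos λ, cos φ sin λ, sin φ).
The central angle between the endpoints is δ = arccos(p₁·p₂) ≈ 1.912 rad (109.5°). The total great-circle distance is δ·R ≈ 1.912 × 6371 ≈ 12180 km, so the target fraction is f = 6600/12180 ≈ 0.542.
Interpolate at f ≈ 0.542 with slerp weights a = sin((1−f)δ)/sin δ ≈ 0.815, b = sin(fδ)/sin δ ≈ 0.913.
p = a·p₁ + b·p₂ ≈ (-0.525, -0.725, 0.446); φ = arcsin(p_z) ≈ 26.48°, λ = atan2(p_y, p_x) ≈ -125.90°.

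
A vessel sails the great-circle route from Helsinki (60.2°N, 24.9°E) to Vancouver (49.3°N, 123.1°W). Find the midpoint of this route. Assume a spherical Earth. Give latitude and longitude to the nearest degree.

From cos δ = sin φ₁ sin φ₂ + cos φ₁ cos φ₂ cos Δλ, the central angle is δ ≈ 1.178 rad (67.5°).
Interpolate at f = 1/2 with slerp weights a = sin((1−f)δ)/sin δ ≈ 0.601, b = sin(fδ)/sin δ ≈ 0.601.
p = a·p₁ + b·p₂ ≈ (0.057, -0.203, 0.978); φ = arcsin(p_z) ≈ 77.85°, λ = atan2(p_y, p_x) ≈ -74.31°.

≈ 78°N, 74°W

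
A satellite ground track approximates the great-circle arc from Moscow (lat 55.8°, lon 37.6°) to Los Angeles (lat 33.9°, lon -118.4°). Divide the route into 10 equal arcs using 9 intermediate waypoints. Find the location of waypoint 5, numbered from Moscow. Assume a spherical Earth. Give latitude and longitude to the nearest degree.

Write both endpoints as unit vectors p₁, p₂ with components (cos φ cos λ, cos φ sin λ, sin φ).
The central angle between the endpoints is δ = arccos(p₁·p₂) ≈ 1.536 rad (88.0°).
Interpolate at f = 5/10 with slerp weights a = sin((1−f)δ)/sin δ ≈ 0.695, b = sin(fδ)/sin δ ≈ 0.695.
p = a·p₁ + b·p₂ ≈ (0.035, -0.269, 0.962); φ = arcsin(p_z) ≈ 74.25°, λ = atan2(p_y, p_x) ≈ -82.56°.

≈ lat 74°, lon -83°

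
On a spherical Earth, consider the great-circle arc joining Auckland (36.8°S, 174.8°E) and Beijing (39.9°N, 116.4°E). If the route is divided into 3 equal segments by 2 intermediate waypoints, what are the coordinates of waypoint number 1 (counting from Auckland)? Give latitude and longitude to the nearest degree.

≈ 11°S, 155°E

The haversine formula gives a central angle δ ≈ 1.633 rad (93.6°) between the endpoints.
Interpolate at f = 1/3 with slerp weights a = sin((1−f)δ)/sin δ ≈ 0.888, b = sin(fδ)/sin δ ≈ 0.519.
p = a·p₁ + b·p₂ ≈ (-0.885, 0.421, -0.199); φ = arcsin(p_z) ≈ -11.48°, λ = atan2(p_y, p_x) ≈ 154.56°.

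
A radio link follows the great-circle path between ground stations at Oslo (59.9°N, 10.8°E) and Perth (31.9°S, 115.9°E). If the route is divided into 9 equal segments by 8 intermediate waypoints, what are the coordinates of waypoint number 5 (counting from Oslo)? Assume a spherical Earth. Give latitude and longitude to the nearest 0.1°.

≈ (15.4°N, 85.8°E)

The haversine formula gives a central angle δ ≈ 2.175 rad (124.6°) between the endpoints.
Interpolate at f = 5/9 with slerp weights a = sin((1−f)δ)/sin δ ≈ 1.000, b = sin(fδ)/sin δ ≈ 1.136.
p = a·p₁ + b·p₂ ≈ (0.071, 0.962, 0.265); φ = arcsin(p_z) ≈ 15.35°, λ = atan2(p_y, p_x) ≈ 85.76°.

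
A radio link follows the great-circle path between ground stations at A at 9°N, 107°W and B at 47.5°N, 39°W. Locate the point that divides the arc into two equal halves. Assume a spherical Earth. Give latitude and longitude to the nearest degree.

Convert each endpoint to a unit vector on the sphere (x = cos φ cos λ, y = cos φ sin λ, z = sin φ).
The central angle between the endpoints is δ = arccos(p₁·p₂) ≈ 1.197 rad (68.6°).
Interpolate at f = 1/2 with slerp weights a = sin((1−f)δ)/sin δ ≈ 0.605, b = sin(fδ)/sin δ ≈ 0.605.
p = a·p₁ + b·p₂ ≈ (0.143, -0.829, 0.541); φ = arcsin(p_z) ≈ 32.74°, λ = atan2(p_y, p_x) ≈ -80.21°.

≈ 33°N, 80°W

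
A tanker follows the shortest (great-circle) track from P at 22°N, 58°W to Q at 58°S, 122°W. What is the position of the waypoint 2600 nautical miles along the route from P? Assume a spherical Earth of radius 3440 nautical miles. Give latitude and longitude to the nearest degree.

≈ 17°S, 78°W

Write both endpoints as unit vectors p₁, p₂ with components (cos φ cos λ, cos φ sin λ, sin φ).
The central angle between the endpoints is δ = arccos(p₁·p₂) ≈ 1.673 rad (95.9°). The total great-circle distance is δ·R ≈ 1.673 × 3440 ≈ 5756 nmi, so the target fraction is f = 2600/5756 ≈ 0.452.
Interpolate at f ≈ 0.452 with slerp weights a = sin((1−f)δ)/sin δ ≈ 0.798, b = sin(fδ)/sin δ ≈ 0.689.
p = a·p₁ + b·p₂ ≈ (0.199, -0.938, -0.286); φ = arcsin(p_z) ≈ -16.60°, λ = atan2(p_y, p_x) ≈ -78.04°.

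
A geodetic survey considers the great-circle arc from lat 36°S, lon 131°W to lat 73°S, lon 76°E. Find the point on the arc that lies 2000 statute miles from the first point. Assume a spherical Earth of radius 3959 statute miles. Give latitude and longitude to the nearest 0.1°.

From cos δ = sin φ₁ sin φ₂ + cos φ₁ cos φ₂ cos Δλ, the central angle is δ ≈ 1.212 rad (69.4°). The total great-circle distance is δ·R ≈ 1.212 × 3959 ≈ 4797 mi, so the target fraction is f = 2000/4797 ≈ 0.417.
Interpolate at f ≈ 0.417 with slerp weights a = sin((1−f)δ)/sin δ ≈ 0.693, b = sin(fδ)/sin δ ≈ 0.517.
p = a·p₁ + b·p₂ ≈ (-0.332, -0.277, -0.902); φ = arcsin(p_z) ≈ -64.41°, λ = atan2(p_y, p_x) ≈ -140.14°.

≈ lat 64.4°S, lon 140.1°W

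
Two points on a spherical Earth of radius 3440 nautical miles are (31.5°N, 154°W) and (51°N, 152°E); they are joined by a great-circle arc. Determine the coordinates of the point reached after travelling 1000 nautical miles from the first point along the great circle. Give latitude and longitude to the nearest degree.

≈ (42°N, 170°W)

The haversine formula gives a central angle δ ≈ 0.765 rad (43.8°) between the endpoints. The total great-circle distance is δ·R ≈ 0.765 × 3440 ≈ 2631 nmi, so the target fraction is f = 1000/2631 ≈ 0.380.
Interpolate at f ≈ 0.380 with slerp weights a = sin((1−f)δ)/sin δ ≈ 0.659, b = sin(fδ)/sin δ ≈ 0.414.
p = a·p₁ + b·p₂ ≈ (-0.735, -0.124, 0.666); φ = arcsin(p_z) ≈ 41.78°, λ = atan2(p_y, p_x) ≈ -170.41°.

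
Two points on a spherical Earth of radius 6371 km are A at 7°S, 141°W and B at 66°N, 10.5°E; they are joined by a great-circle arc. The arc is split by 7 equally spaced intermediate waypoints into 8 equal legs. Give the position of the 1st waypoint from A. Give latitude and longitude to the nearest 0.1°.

≈ 7.4°N, 137.8°W

Convert each endpoint to a unit vector on the sphere (x = cos φ cos λ, y = cos φ sin λ, z = sin φ).
The central angle between the endpoints is δ = arccos(p₁·p₂) ≈ 2.056 rad (117.8°).
Interpolate at f = 1/8 with slerp weights a = sin((1−f)δ)/sin δ ≈ 1.101, b = sin(fδ)/sin δ ≈ 0.287.
p = a·p₁ + b·p₂ ≈ (-0.734, -0.666, 0.128); φ = arcsin(p_z) ≈ 7.37°, λ = atan2(p_y, p_x) ≈ -137.78°.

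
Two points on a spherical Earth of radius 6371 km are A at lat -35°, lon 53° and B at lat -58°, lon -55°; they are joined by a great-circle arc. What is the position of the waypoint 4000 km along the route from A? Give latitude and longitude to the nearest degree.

The haversine formula gives a central angle δ ≈ 1.211 rad (69.4°) between the endpoints. The total great-circle distance is δ·R ≈ 1.211 × 6371 ≈ 7714 km, so the target fraction is f = 4000/7714 ≈ 0.519.
Interpolate at f ≈ 0.519 with slerp weights a = sin((1−f)δ)/sin δ ≈ 0.588, b = sin(fδ)/sin δ ≈ 0.628.
p = a·p₁ + b·p₂ ≈ (0.481, 0.112, -0.870); φ = arcsin(p_z) ≈ -60.42°, λ = atan2(p_y, p_x) ≈ 13.15°.

≈ lat -60°, lon 13°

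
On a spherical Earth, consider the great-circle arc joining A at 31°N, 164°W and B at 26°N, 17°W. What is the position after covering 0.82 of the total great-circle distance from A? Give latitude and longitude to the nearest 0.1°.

≈ 43.0°N, 31.4°W

Write both endpoints as unit vectors p₁, p₂ with components (cos φ cos λ, cos φ sin λ, sin φ).
The central angle between the endpoints is δ = arccos(p₁·p₂) ≈ 2.005 rad (114.9°).
Interpolate at f = 0.82 with slerp weights a = sin((1−f)δ)/sin δ ≈ 0.389, b = sin(fδ)/sin δ ≈ 1.099.
p = a·p₁ + b·p₂ ≈ (0.624, -0.381, 0.682); φ = arcsin(p_z) ≈ 43.02°, λ = atan2(p_y, p_x) ≈ -31.39°.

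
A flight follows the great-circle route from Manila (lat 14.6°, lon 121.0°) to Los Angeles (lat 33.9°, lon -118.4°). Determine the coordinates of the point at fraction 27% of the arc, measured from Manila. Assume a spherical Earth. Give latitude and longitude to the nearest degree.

The haversine formula gives a central angle δ ≈ 1.842 rad (105.6°) between the endpoints.
Interpolate at f = 0.27 with slerp weights a = sin((1−f)δ)/sin δ ≈ 1.012, b = sin(fδ)/sin δ ≈ 0.495.
p = a·p₁ + b·p₂ ≈ (-0.700, 0.478, 0.531); φ = arcsin(p_z) ≈ 32.09°, λ = atan2(p_y, p_x) ≈ 145.69°.

≈ lat 32°, lon 146°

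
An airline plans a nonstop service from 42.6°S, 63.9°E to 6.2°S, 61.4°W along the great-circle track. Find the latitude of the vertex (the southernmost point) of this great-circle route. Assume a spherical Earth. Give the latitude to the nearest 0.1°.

The great circle lies in the plane with unit normal n̂ = (p₁ × p₂)/|p₁ × p₂|.
Here n̂_z ≈ -0.638; the vertex latitude is φ_max = arccos|n̂_z| ≈ 50.4°.

≈ 50.4°S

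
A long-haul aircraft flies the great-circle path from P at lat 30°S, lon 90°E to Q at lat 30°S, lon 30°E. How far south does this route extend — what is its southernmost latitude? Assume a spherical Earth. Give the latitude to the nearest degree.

≈ 34°S

The great circle lies in the plane with unit normal n̂ = (p₁ × p₂)/|p₁ × p₂|.
Here n̂_z ≈ -0.832; the vertex latitude is φ_max = arccos|n̂_z| ≈ 33.7°.
Check via Clairaut: cos φ_max = |cos φ₁| · sin C = cos(30.0°)·sin(106.1°) ≈ 0.832, again giving ≈ 33.7°.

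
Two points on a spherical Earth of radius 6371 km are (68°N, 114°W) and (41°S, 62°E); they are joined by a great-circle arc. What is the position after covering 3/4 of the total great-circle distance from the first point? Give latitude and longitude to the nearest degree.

≈ (3°S, 60°E)

From cos δ = sin φ₁ sin φ₂ + cos φ₁ cos φ₂ cos Δλ, the central angle is δ ≈ 2.669 rad (152.9°).
Interpolate at f = 3/4 with slerp weights a = sin((1−f)δ)/sin δ ≈ 1.359, b = sin(fδ)/sin δ ≈ 1.995.
p = a·p₁ + b·p₂ ≈ (0.500, 0.865, -0.049); φ = arcsin(p_z) ≈ -2.82°, λ = atan2(p_y, p_x) ≈ 59.96°.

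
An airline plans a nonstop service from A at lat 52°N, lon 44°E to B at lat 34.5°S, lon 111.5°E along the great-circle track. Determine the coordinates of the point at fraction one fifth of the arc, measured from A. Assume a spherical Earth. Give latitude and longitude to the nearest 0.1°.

≈ lat 36.9°N, lon 64.6°E

Convert each endpoint to a unit vector on the sphere (x = cos φ cos λ, y = cos φ sin λ, z = sin φ).
The central angle between the endpoints is δ = arccos(p₁·p₂) ≈ 1.826 rad (104.6°).
Interpolate at f = 1/5 with slerp weights a = sin((1−f)δ)/sin δ ≈ 1.027, b = sin(fδ)/sin δ ≈ 0.369.
p = a·p₁ + b·p₂ ≈ (0.343, 0.722, 0.600); φ = arcsin(p_z) ≈ 36.90°, λ = atan2(p_y, p_x) ≈ 64.57°.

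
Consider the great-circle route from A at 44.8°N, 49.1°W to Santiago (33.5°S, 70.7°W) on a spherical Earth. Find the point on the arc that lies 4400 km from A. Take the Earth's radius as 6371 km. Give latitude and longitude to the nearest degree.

≈ 7°N, 61°W

Convert each endpoint to a unit vector on the sphere (x = cos φ cos λ, y = cos φ sin λ, z = sin φ).
The central angle between the endpoints is δ = arccos(p₁·p₂) ≈ 1.409 rad (80.7°). The total great-circle distance is δ·R ≈ 1.409 × 6371 ≈ 8976 km, so the target fraction is f = 4400/8976 ≈ 0.490.
Interpolate at f ≈ 0.490 with slerp weights a = sin((1−f)δ)/sin δ ≈ 0.667, b = sin(fδ)/sin δ ≈ 0.645.
p = a·p₁ + b·p₂ ≈ (0.488, -0.866, 0.114); φ = arcsin(p_z) ≈ 6.52°, λ = atan2(p_y, p_x) ≈ -60.60°.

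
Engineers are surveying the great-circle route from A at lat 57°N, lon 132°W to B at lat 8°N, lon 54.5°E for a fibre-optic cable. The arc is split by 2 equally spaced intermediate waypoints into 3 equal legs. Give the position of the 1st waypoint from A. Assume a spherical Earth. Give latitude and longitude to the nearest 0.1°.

≈ lat 83.3°N, lon 89.1°E

The haversine formula gives a central angle δ ≈ 2.003 rad (114.8°) between the endpoints.
Interpolate at f = 1/3 with slerp weights a = sin((1−f)δ)/sin δ ≈ 1.071, b = sin(fδ)/sin δ ≈ 0.682.
p = a·p₁ + b·p₂ ≈ (0.002, 0.116, 0.993); φ = arcsin(p_z) ≈ 83.32°, λ = atan2(p_y, p_x) ≈ 89.08°.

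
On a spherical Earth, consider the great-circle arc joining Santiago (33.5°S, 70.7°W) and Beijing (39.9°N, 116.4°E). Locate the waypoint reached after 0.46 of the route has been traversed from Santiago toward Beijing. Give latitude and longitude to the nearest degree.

Write both endpoints as unit vectors p₁, p₂ with components (cos φ cos λ, cos φ sin λ, sin φ).
The central angle between the endpoints is δ = arccos(p₁·p₂) ≈ 2.992 rad (171.4°).
Interpolate at f = 0.46 with slerp weights a = sin((1−f)δ)/sin δ ≈ 6.712, b = sin(fδ)/sin δ ≈ 6.592.
p = a·p₁ + b·p₂ ≈ (-0.399, -0.753, 0.524); φ = arcsin(p_z) ≈ 31.60°, λ = atan2(p_y, p_x) ≈ -117.92°.

≈ (32°N, 118°W)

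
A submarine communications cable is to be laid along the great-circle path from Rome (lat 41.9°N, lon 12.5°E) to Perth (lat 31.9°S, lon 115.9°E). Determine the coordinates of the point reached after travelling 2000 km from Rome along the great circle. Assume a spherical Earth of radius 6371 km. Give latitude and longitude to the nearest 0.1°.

From cos δ = sin φ₁ sin φ₂ + cos φ₁ cos φ₂ cos Δλ, the central angle is δ ≈ 2.094 rad (120.0°). The total great-circle distance is δ·R ≈ 2.094 × 6371 ≈ 13339 km, so the target fraction is f = 2000/13339 ≈ 0.150.
Interpolate at f ≈ 0.150 with slerp weights a = sin((1−f)δ)/sin δ ≈ 1.129, b = sin(fδ)/sin δ ≈ 0.356.
p = a·p₁ + b·p₂ ≈ (0.688, 0.454, 0.566); φ = arcsin(p_z) ≈ 34.45°, λ = atan2(p_y, p_x) ≈ 33.41°.

≈ lat 34.5°N, lon 33.4°E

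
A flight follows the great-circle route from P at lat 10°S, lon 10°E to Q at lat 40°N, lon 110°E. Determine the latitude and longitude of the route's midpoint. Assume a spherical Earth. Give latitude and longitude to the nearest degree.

≈ lat 22°N, lon 52°E

Convert each endpoint to a unit vector on the sphere (x = cos φ cos λ, y = cos φ sin λ, z = sin φ).
The central angle between the endpoints is δ = arccos(p₁·p₂) ≈ 1.816 rad (104.0°).
Interpolate at f = 1/2 with slerp weights a = sin((1−f)δ)/sin δ ≈ 0.813, b = sin(fδ)/sin δ ≈ 0.813.
p = a·p₁ + b·p₂ ≈ (0.575, 0.724, 0.381); φ = arcsin(p_z) ≈ 22.41°, λ = atan2(p_y, p_x) ≈ 51.53°.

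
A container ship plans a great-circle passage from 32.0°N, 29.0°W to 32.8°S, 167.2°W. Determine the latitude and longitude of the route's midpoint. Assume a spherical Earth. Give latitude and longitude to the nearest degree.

≈ 1°S, 97°W

Write both endpoints as unit vectors p₁, p₂ with components (cos φ cos λ, cos φ sin λ, sin φ).
The central angle between the endpoints is δ = arccos(p₁·p₂) ≈ 2.530 rad (144.9°).
Interpolate at f = 1/2 with slerp weights a = sin((1−f)δ)/sin δ ≈ 1.660, b = sin(fδ)/sin δ ≈ 1.660.
p = a·p₁ + b·p₂ ≈ (-0.129, -0.991, -0.020); φ = arcsin(p_z) ≈ -1.12°, λ = atan2(p_y, p_x) ≈ -97.44°.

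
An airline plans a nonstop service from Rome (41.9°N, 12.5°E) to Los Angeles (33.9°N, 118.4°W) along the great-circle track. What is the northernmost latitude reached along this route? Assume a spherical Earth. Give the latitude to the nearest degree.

The great circle lies in the plane with unit normal n̂ = (p₁ × p₂)/|p₁ × p₂|.
Here n̂_z ≈ -0.467; the vertex latitude is φ_max = arccos|n̂_z| ≈ 62.1°.
Check via Clairaut: cos φ_max = |cos φ₁| · sin C = cos(41.9°)·sin(38.9°) ≈ 0.467, again giving ≈ 62.1°.

≈ 62°N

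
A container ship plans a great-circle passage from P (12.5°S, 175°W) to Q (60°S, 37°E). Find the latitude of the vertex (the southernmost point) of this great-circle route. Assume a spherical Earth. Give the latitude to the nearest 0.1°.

≈ 74.6°S

The great circle lies in the plane with unit normal n̂ = (p₁ × p₂)/|p₁ × p₂|.
Here n̂_z ≈ -0.266; the vertex latitude is φ_max = arccos|n̂_z| ≈ 74.6°.
Check via Clairaut: cos φ_max = |cos φ₁| · sin C = cos(12.5°)·sin(164.2°) ≈ 0.266, again giving ≈ 74.6°.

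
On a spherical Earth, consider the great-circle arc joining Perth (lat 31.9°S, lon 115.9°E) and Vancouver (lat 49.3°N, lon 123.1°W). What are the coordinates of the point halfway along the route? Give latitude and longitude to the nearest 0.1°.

The haversine formula gives a central angle δ ≈ 2.326 rad (133.3°) between the endpoints.
Interpolate at f = 1/2 with slerp weights a = sin((1−f)δ)/sin δ ≈ 1.261, b = sin(fδ)/sin δ ≈ 1.261.
p = a·p₁ + b·p₂ ≈ (-0.917, 0.274, 0.290); φ = arcsin(p_z) ≈ 16.84°, λ = atan2(p_y, p_x) ≈ 163.35°.

≈ lat 16.8°N, lon 163.3°E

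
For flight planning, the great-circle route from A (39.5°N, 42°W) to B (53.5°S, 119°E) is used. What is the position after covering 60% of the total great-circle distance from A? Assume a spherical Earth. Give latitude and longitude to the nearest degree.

≈ (44°S, 13°E)

Write both endpoints as unit vectors p₁, p₂ with components (cos φ cos λ, cos φ sin λ, sin φ).
The central angle between the endpoints is δ = arccos(p₁·p₂) ≈ 2.809 rad (161.0°).
Interpolate at f = 0.60 with slerp weights a = sin((1−f)δ)/sin δ ≈ 2.764, b = sin(fδ)/sin δ ≈ 3.045.
p = a·p₁ + b·p₂ ≈ (0.707, 0.157, -0.690); φ = arcsin(p_z) ≈ -43.61°, λ = atan2(p_y, p_x) ≈ 12.53°.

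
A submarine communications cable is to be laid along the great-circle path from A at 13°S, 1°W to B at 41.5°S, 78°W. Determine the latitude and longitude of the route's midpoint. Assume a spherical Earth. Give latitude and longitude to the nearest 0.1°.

The haversine formula gives a central angle δ ≈ 1.252 rad (71.7°) between the endpoints.
Interpolate at f = 1/2 with slerp weights a = sin((1−f)δ)/sin δ ≈ 0.617, b = sin(fδ)/sin δ ≈ 0.617.
p = a·p₁ + b·p₂ ≈ (0.697, -0.463, -0.548); φ = arcsin(p_z) ≈ -33.21°, λ = atan2(p_y, p_x) ≈ -33.56°.

≈ 33.2°S, 33.6°W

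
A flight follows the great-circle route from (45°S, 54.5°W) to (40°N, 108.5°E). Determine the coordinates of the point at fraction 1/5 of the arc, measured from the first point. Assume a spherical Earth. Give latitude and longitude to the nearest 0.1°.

Write both endpoints as unit vectors p₁, p₂ with components (cos φ cos λ, cos φ sin λ, sin φ).
The central angle between the endpoints is δ = arccos(p₁·p₂) ≈ 2.907 rad (166.5°).
Interpolate at f = 1/5 with slerp weights a = sin((1−f)δ)/sin δ ≈ 3.130, b = sin(fδ)/sin δ ≈ 2.359.
p = a·p₁ + b·p₂ ≈ (0.712, -0.088, -0.697); φ = arcsin(p_z) ≈ -44.17°, λ = atan2(p_y, p_x) ≈ -7.06°.

≈ (44.2°S, 7.1°W)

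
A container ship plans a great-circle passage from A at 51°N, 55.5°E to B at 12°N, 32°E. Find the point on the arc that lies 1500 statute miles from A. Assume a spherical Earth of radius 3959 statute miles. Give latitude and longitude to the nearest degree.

≈ 32°N, 41°E

The haversine formula gives a central angle δ ≈ 0.758 rad (43.4°) between the endpoints. The total great-circle distance is δ·R ≈ 0.758 × 3959 ≈ 3002 mi, so the target fraction is f = 1500/3002 ≈ 0.500.
Interpolate at f ≈ 0.500 with slerp weights a = sin((1−f)δ)/sin δ ≈ 0.538, b = sin(fδ)/sin δ ≈ 0.538.
p = a·p₁ + b·p₂ ≈ (0.638, 0.558, 0.530); φ = arcsin(p_z) ≈ 32.03°, λ = atan2(p_y, p_x) ≈ 41.17°.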